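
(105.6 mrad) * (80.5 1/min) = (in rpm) 1.353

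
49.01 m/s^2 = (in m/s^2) 49.01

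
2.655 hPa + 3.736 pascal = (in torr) 2.019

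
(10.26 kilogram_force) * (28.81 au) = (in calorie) 1.036e+14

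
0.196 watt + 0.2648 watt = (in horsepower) 0.0006179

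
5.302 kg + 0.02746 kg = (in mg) 5.329e+06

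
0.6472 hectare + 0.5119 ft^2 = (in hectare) 0.6472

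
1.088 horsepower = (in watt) 811.3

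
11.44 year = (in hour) 1.002e+05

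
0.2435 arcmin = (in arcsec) 14.61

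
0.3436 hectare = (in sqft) 3.698e+04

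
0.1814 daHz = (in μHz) 1.814e+06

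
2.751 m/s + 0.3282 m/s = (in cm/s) 307.9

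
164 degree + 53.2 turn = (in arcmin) 1.159e+06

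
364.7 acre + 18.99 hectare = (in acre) 411.6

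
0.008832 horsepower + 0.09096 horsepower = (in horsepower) 0.09979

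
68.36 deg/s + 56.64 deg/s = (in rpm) 20.83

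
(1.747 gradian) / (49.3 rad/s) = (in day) 6.442e-09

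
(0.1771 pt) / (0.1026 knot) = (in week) 1.957e-09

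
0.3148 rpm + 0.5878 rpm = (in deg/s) 5.416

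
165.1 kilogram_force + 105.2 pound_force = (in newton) 2087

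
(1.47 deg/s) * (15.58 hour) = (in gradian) 9.161e+04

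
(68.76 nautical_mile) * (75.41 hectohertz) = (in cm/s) 9.603e+10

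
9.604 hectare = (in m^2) 9.604e+04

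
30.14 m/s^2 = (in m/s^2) 30.14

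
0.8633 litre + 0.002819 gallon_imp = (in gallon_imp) 0.1927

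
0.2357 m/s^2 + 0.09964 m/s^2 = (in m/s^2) 0.3353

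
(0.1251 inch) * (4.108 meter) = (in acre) 3.226e-06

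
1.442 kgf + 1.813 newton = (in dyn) 1.595e+06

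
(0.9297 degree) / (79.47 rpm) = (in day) 2.257e-08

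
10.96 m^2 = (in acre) 0.002708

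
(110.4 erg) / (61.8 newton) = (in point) 0.0005064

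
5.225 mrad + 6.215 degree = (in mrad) 113.7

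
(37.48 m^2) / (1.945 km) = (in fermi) 1.927e+13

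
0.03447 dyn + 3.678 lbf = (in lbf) 3.678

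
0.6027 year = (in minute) 3.168e+05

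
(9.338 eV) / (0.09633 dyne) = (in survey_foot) 5.096e-12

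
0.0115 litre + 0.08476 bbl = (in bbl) 0.08483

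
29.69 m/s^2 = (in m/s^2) 29.69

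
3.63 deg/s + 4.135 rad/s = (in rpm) 40.09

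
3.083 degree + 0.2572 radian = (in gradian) 19.8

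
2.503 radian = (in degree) 143.4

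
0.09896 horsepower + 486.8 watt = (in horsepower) 0.7518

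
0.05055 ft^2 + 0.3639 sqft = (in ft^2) 0.4144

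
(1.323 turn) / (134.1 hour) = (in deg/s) 0.0009866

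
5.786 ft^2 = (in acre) 0.0001328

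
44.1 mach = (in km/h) 5.406e+04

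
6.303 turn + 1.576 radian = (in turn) 6.554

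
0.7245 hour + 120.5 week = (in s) 7.288e+07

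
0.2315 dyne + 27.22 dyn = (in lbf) 6.171e-05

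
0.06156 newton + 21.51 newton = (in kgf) 2.2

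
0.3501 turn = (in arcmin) 7562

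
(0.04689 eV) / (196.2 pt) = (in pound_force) 2.44e-20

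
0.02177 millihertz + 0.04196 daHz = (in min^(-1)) 25.18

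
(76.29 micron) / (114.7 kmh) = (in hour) 6.651e-10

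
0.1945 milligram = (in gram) 0.0001945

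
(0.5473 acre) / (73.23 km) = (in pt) 85.73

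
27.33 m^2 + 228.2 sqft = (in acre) 0.01199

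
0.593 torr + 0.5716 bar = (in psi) 8.302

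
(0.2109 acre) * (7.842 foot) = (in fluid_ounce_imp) 7.18e+07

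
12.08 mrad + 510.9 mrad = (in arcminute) 1798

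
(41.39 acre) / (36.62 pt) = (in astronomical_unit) 8.667e-05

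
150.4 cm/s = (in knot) 2.924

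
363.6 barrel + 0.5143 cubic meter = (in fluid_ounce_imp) 2.053e+06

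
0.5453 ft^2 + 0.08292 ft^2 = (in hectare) 5.836e-06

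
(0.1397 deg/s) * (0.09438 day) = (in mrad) 1.988e+04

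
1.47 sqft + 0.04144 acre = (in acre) 0.04147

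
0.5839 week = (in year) 0.0112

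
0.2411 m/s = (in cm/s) 24.11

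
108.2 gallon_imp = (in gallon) 129.9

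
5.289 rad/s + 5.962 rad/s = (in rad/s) 11.25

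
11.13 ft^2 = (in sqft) 11.13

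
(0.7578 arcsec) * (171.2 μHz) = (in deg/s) 3.604e-08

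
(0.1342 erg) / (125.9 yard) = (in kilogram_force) 1.189e-11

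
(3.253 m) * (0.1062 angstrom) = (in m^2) 3.455e-11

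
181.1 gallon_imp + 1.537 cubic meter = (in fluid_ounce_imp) 8.307e+04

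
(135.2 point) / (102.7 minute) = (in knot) 1.505e-05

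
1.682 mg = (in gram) 0.001682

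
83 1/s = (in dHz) 830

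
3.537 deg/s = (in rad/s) 0.06173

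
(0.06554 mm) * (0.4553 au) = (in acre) 1103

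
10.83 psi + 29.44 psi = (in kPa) 277.7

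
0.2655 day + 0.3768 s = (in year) 0.0007274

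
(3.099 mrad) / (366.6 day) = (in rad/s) 9.784e-11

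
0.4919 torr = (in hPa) 0.6558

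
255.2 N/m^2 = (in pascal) 255.2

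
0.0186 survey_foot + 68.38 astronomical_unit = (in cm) 1.023e+15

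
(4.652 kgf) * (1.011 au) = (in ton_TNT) 1649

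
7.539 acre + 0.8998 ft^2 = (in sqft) 3.284e+05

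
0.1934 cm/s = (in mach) 5.68e-06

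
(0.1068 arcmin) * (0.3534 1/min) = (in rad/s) 1.83e-07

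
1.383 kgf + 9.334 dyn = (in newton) 13.56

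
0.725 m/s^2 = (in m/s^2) 0.725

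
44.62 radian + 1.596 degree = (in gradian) 2842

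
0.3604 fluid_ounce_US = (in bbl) 6.704e-05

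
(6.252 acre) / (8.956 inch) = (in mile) 69.11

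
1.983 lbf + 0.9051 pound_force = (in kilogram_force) 1.31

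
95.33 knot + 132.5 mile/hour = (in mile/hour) 242.2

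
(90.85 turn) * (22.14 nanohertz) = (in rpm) 0.0001207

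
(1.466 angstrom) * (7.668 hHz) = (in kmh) 4.047e-07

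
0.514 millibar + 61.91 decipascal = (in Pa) 57.59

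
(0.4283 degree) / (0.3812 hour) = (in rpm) 5.202e-05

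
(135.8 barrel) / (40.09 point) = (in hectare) 0.1527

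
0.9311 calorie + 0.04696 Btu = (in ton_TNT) 1.277e-08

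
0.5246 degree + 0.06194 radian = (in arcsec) 1.466e+04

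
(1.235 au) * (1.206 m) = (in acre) 5.506e+07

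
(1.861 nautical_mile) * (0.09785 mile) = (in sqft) 5.842e+06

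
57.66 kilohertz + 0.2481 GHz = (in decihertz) 2.482e+09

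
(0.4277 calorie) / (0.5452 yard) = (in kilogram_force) 0.366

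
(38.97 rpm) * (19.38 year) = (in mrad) 2.494e+12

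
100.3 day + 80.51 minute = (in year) 0.2749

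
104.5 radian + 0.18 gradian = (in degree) 5988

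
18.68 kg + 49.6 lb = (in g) 4.118e+04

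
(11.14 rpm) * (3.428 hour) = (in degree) 8.249e+05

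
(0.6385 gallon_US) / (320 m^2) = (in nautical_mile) 4.078e-09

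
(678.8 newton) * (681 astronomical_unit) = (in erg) 6.915e+23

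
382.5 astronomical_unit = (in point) 1.622e+17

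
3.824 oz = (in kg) 0.1084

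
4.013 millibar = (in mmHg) 3.01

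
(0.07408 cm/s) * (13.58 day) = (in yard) 950.6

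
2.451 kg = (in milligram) 2.451e+06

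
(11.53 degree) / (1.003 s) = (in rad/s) 0.2006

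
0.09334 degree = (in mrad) 1.629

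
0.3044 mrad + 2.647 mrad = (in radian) 0.002951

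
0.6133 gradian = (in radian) 0.009634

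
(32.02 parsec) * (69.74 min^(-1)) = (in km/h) 4.134e+18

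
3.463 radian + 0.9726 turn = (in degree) 548.6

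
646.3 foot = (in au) 1.317e-09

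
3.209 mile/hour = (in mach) 0.004213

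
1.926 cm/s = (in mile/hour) 0.04308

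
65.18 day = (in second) 5.632e+06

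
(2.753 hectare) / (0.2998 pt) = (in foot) 8.54e+08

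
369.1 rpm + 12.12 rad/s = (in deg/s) 2909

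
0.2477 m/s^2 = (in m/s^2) 0.2477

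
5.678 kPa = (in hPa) 56.78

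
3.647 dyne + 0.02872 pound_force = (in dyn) 1.278e+04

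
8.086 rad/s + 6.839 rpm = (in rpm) 84.05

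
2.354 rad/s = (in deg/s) 134.9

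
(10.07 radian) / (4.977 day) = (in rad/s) 2.342e-05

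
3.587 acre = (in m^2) 1.452e+04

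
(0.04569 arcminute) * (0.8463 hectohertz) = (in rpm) 0.01074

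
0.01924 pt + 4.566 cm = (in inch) 1.798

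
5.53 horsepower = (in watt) 4124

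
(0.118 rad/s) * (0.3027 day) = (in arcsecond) 6.366e+08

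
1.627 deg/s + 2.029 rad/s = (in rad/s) 2.057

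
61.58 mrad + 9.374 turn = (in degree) 3378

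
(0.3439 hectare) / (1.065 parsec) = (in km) 1.046e-16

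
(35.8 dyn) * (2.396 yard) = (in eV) 4.895e+15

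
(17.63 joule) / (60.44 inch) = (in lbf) 2.582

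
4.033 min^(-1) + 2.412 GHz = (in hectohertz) 2.412e+07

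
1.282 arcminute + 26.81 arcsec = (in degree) 0.02881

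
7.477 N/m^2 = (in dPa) 74.77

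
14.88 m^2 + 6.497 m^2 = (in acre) 0.005282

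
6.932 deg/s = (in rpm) 1.155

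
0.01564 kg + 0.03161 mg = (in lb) 0.03448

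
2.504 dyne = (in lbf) 5.629e-06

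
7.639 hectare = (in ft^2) 8.223e+05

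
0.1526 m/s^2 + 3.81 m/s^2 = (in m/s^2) 3.963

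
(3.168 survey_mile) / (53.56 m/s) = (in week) 0.0001574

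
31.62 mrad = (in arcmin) 108.7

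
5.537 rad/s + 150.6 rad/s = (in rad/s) 156.1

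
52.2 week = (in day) 365.4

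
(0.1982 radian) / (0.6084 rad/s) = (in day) 3.771e-06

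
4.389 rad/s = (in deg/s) 251.5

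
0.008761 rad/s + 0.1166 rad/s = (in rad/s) 0.1254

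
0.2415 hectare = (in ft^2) 2.599e+04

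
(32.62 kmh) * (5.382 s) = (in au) 3.26e-10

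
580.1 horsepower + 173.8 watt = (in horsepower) 580.3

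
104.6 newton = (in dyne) 1.046e+07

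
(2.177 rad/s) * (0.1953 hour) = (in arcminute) 5.262e+06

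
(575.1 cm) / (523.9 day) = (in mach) 3.731e-10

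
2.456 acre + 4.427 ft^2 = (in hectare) 0.9939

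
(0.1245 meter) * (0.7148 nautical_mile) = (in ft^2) 1774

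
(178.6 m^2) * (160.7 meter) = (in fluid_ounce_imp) 1.01e+09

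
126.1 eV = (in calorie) 4.829e-18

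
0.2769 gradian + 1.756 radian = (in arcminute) 6052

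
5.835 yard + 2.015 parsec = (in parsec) 2.015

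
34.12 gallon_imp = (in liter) 155.1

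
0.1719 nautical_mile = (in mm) 3.184e+05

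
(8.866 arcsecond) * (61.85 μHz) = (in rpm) 2.539e-08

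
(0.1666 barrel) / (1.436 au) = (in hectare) 1.233e-17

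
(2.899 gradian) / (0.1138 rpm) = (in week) 6.318e-06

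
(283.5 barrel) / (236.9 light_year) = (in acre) 4.969e-21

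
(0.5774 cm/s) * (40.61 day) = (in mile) 12.59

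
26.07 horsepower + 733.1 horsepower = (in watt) 5.661e+05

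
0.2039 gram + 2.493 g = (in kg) 0.002697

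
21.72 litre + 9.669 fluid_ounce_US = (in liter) 22.01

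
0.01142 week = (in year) 0.000219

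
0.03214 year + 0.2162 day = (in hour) 286.7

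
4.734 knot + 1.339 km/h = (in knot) 5.457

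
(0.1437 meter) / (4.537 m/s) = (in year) 1.004e-09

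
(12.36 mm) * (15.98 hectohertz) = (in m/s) 19.75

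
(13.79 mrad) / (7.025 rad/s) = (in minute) 3.272e-05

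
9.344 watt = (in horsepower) 0.01253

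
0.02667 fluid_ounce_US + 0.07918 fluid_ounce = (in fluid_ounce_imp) 0.1102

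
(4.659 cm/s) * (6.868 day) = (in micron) 2.765e+10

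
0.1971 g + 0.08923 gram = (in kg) 0.0002863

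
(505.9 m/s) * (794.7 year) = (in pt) 3.594e+16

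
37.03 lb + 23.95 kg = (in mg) 4.075e+07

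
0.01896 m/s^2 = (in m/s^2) 0.01896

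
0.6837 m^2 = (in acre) 0.0001689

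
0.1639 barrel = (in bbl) 0.1639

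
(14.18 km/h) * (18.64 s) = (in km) 0.07342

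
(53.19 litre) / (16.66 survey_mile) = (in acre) 4.902e-10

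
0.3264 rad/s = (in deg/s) 18.7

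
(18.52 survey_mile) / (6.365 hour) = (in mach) 0.00382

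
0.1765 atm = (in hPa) 178.8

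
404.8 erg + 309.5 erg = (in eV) 4.458e+14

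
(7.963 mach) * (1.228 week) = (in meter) 2.014e+09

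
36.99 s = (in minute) 0.6165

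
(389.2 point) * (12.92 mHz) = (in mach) 5.21e-06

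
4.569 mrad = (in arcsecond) 942.4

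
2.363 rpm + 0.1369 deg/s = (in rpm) 2.386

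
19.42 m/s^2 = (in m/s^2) 19.42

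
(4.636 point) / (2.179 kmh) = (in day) 3.127e-08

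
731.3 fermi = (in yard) 7.998e-13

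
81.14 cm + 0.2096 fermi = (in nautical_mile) 0.0004381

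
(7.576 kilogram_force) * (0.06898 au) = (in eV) 4.785e+30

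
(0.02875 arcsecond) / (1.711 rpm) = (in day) 9.004e-12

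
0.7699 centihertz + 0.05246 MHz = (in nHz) 5.246e+13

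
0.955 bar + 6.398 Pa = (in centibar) 95.51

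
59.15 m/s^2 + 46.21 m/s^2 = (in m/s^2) 105.4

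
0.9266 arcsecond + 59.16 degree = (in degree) 59.16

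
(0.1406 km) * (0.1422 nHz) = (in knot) 3.886e-08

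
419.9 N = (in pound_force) 94.4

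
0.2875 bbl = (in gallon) 12.07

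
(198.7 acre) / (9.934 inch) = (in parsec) 1.033e-10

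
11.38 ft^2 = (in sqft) 11.38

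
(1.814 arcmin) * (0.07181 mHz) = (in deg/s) 2.171e-06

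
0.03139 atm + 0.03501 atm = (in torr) 50.46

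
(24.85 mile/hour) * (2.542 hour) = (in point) 2.882e+08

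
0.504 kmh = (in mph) 0.3132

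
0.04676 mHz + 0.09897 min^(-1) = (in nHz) 1.696e+06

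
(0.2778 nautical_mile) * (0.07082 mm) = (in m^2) 0.03644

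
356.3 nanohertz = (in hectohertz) 3.563e-09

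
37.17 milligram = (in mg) 37.17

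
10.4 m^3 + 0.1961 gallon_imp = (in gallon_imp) 2288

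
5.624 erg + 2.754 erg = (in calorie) 2.002e-07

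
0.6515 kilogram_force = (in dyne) 6.389e+05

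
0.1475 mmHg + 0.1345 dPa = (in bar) 0.0001968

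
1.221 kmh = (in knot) 0.6593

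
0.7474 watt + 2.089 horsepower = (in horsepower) 2.09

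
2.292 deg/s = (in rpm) 0.382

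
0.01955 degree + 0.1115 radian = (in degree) 6.408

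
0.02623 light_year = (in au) 1659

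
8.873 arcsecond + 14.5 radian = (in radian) 14.5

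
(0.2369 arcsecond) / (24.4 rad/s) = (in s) 4.707e-08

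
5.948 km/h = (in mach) 0.004852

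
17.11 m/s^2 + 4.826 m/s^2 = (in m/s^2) 21.94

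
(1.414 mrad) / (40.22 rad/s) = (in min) 5.859e-07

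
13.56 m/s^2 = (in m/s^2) 13.56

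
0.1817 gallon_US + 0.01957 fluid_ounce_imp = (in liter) 0.6884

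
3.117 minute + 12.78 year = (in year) 12.78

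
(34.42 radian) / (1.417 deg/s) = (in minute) 23.2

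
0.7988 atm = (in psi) 11.74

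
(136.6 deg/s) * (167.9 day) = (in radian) 3.459e+07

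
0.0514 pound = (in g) 23.31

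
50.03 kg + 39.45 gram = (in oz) 1766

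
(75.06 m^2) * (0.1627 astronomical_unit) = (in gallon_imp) 4.019e+14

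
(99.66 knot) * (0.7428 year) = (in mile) 7.463e+05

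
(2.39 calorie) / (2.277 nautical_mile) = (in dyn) 237.1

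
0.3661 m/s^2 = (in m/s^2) 0.3661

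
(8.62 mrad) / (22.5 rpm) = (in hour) 1.016e-06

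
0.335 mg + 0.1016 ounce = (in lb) 0.006351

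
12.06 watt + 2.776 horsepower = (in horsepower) 2.792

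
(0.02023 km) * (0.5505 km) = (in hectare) 1.114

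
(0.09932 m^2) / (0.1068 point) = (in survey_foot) 8649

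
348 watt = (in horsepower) 0.4667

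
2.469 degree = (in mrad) 43.09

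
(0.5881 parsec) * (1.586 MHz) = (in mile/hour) 6.438e+22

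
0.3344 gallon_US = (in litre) 1.266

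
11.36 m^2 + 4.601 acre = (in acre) 4.604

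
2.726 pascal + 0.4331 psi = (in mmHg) 22.42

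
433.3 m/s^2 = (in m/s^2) 433.3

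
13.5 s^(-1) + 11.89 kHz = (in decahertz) 1190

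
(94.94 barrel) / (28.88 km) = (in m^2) 0.0005227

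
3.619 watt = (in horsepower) 0.004853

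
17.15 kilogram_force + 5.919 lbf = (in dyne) 1.945e+07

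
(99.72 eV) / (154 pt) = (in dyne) 2.941e-11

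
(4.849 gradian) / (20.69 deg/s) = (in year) 6.688e-09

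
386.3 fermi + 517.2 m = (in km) 0.5172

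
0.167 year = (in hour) 1463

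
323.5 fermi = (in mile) 2.01e-16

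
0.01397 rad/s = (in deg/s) 0.8004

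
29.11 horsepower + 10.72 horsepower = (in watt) 2.97e+04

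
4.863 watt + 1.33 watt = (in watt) 6.193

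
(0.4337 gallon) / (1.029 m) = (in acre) 3.942e-07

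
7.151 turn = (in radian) 44.93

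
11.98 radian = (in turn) 1.907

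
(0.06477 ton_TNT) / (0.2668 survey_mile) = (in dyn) 6.311e+10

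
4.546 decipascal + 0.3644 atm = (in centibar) 36.92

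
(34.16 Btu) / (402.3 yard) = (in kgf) 9.99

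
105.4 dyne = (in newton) 0.001054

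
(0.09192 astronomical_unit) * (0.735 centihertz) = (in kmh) 3.639e+08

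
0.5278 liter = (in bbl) 0.00332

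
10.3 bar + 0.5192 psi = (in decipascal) 1.034e+07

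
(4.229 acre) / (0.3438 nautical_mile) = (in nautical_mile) 0.01451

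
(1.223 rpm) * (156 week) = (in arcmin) 4.154e+10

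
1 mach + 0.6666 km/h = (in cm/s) 3.407e+04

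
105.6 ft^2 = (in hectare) 0.0009811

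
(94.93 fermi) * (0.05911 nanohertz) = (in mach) 1.648e-26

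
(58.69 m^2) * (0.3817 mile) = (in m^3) 3.605e+04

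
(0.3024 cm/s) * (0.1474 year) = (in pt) 3.985e+07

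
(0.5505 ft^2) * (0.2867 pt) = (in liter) 0.005173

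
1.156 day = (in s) 9.988e+04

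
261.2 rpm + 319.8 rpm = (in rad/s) 60.84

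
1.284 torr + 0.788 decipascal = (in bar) 0.001713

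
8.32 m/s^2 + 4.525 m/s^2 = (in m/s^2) 12.85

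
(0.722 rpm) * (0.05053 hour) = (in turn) 2.189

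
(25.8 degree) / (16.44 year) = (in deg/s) 4.976e-08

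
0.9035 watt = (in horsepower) 0.001212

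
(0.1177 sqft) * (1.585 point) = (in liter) 0.006114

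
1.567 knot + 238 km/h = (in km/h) 240.9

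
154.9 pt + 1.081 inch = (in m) 0.0821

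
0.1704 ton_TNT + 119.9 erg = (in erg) 7.13e+15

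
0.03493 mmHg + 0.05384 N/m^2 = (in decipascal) 47.11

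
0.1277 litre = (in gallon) 0.03373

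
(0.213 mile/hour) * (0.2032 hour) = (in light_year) 7.363e-15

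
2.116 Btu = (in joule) 2232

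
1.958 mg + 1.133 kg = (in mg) 1.133e+06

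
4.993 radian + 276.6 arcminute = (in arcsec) 1.046e+06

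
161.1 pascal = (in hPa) 1.611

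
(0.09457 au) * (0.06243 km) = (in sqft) 9.507e+12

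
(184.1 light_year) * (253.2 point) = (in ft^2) 1.675e+18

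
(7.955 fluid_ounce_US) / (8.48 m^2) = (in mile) 1.724e-08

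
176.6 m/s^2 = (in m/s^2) 176.6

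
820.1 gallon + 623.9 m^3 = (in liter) 6.27e+05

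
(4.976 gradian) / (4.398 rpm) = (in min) 0.002829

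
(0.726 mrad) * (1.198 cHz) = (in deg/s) 0.0004983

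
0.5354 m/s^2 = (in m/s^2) 0.5354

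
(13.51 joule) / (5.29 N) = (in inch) 100.5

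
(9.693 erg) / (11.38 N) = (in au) 5.694e-19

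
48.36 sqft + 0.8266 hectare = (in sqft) 8.902e+04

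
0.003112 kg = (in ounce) 0.1098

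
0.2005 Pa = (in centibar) 0.0002005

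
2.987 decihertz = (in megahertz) 2.987e-07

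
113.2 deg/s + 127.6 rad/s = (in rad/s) 129.6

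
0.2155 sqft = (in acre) 4.947e-06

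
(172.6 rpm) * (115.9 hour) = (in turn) 1.2e+06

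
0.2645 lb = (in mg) 1.2e+05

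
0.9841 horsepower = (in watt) 733.8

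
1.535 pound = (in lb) 1.535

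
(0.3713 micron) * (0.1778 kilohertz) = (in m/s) 6.602e-05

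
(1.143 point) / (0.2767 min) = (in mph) 5.433e-05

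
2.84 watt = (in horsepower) 0.003809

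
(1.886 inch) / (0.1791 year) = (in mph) 1.897e-08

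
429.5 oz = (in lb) 26.84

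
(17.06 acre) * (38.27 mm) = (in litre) 2.642e+06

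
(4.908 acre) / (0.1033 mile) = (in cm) 1.195e+04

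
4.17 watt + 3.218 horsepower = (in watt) 2404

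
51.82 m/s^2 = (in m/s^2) 51.82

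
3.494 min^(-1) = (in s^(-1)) 0.05823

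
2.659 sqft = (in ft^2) 2.659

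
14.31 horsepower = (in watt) 1.067e+04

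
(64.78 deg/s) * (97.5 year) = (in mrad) 3.476e+12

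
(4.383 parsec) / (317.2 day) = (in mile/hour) 1.104e+10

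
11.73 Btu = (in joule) 1.238e+04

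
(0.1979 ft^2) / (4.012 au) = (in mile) 1.903e-17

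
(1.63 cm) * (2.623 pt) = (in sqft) 0.0001624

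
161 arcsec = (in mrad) 0.7806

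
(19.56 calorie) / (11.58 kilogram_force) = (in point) 2043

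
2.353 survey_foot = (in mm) 717.2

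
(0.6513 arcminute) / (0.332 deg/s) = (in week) 5.406e-08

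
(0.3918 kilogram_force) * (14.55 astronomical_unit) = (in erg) 8.363e+19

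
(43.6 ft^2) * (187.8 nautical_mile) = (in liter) 1.409e+09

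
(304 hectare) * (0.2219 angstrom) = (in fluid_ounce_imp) 2.374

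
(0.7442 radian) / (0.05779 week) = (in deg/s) 0.00122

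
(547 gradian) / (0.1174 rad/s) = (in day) 0.0008471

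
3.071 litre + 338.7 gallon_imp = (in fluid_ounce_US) 5.217e+04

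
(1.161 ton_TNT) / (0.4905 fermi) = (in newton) 9.903e+24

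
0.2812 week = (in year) 0.005393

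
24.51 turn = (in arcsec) 3.176e+07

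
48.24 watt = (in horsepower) 0.06469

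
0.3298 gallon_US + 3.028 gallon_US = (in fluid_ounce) 429.8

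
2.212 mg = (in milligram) 2.212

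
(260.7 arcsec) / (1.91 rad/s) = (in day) 7.659e-09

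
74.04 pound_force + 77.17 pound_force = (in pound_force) 151.2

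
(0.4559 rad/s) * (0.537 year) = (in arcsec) 1.592e+12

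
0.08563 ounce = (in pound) 0.005352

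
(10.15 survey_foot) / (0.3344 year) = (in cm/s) 2.934e-05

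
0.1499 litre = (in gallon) 0.0396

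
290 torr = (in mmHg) 290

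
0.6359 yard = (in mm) 581.5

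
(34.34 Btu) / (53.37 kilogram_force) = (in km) 0.06922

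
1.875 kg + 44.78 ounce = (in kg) 3.144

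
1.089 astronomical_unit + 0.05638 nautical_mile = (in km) 1.629e+08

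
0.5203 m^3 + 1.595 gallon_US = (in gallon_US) 139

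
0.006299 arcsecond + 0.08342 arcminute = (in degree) 0.001392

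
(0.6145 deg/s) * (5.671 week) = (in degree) 2.108e+06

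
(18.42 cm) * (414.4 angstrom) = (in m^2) 7.633e-09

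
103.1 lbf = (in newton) 458.6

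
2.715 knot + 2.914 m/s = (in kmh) 15.52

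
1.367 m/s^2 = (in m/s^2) 1.367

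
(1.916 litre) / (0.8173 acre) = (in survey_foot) 1.901e-06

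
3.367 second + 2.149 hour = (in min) 129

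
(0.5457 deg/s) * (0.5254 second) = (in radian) 0.005004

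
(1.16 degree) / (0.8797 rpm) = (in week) 3.634e-07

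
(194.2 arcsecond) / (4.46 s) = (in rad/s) 0.0002111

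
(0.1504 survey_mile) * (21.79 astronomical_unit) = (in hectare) 7.89e+10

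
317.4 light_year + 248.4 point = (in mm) 3.003e+21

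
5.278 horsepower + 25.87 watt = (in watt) 3962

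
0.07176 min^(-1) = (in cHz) 0.1196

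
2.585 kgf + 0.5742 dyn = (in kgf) 2.585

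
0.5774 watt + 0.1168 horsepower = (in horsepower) 0.1176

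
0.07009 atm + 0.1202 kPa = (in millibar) 72.22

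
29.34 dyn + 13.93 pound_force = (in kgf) 6.319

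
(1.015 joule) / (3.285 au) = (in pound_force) 4.643e-13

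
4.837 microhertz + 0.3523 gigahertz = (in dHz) 3.523e+09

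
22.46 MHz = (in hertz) 2.246e+07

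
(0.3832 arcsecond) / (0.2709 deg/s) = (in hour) 1.091e-07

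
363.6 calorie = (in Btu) 1.442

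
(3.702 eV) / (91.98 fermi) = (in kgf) 6.576e-07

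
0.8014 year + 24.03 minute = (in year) 0.8014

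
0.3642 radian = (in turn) 0.05796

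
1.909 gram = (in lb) 0.004209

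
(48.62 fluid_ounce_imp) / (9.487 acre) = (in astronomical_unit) 2.405e-19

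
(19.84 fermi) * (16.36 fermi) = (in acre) 8.021e-32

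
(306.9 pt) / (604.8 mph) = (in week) 6.621e-10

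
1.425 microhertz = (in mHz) 0.001425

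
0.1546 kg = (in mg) 1.546e+05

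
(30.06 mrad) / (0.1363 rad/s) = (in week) 3.647e-07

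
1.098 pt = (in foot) 0.001271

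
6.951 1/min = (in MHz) 1.158e-07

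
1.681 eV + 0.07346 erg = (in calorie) 1.756e-09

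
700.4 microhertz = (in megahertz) 7.004e-10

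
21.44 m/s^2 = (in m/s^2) 21.44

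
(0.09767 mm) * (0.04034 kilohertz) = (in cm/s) 0.394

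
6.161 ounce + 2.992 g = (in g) 177.7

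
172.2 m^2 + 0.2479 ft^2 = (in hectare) 0.01722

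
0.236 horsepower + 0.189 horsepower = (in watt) 316.9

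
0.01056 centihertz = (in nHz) 1.056e+05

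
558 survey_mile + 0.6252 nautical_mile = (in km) 899.2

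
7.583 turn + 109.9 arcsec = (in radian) 47.65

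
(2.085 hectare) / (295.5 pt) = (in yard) 2.187e+05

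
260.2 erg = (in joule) 2.602e-05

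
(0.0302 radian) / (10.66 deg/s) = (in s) 0.1623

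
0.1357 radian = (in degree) 7.775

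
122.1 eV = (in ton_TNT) 4.676e-27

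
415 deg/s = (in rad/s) 7.243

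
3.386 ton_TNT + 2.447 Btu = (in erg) 1.417e+17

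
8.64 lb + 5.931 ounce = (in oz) 144.2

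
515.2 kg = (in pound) 1136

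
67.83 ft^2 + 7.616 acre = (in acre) 7.618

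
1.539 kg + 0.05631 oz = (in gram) 1541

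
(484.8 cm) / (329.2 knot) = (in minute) 0.0004771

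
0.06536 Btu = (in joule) 68.96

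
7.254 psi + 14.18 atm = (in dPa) 1.487e+07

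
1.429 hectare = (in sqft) 1.538e+05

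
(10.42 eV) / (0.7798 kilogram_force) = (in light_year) 2.308e-35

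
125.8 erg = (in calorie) 3.007e-06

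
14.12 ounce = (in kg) 0.4003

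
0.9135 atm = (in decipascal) 9.256e+05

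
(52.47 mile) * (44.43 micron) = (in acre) 0.0009271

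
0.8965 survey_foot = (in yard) 0.2988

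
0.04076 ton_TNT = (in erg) 1.705e+15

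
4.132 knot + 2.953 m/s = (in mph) 11.36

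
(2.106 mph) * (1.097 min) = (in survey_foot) 203.3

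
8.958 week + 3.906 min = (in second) 5.418e+06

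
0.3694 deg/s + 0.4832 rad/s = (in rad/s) 0.4896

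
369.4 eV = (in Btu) 5.61e-20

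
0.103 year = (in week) 5.371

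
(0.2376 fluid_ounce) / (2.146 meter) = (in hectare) 3.274e-10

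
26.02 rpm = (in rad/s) 2.725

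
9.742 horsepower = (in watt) 7265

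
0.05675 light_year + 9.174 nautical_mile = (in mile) 3.336e+11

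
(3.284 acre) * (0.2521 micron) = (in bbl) 0.02107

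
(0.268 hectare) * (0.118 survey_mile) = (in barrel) 3.201e+06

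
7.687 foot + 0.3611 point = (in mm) 2343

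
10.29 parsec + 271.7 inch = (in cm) 3.175e+19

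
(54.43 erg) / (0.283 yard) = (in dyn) 2.103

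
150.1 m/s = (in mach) 0.4408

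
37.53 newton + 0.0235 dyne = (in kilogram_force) 3.827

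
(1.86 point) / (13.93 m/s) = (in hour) 1.308e-08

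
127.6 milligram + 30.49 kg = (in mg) 3.049e+07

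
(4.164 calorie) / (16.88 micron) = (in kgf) 1.052e+05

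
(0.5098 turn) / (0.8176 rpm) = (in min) 0.6235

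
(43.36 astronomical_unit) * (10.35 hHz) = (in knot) 1.305e+16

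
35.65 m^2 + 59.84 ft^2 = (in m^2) 41.21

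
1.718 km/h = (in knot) 0.9276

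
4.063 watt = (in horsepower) 0.005449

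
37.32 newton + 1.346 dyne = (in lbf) 8.39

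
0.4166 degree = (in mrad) 7.271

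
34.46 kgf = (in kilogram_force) 34.46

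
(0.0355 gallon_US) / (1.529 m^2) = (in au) 5.875e-16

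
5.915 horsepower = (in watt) 4411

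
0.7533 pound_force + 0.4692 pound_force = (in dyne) 5.438e+05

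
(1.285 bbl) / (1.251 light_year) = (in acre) 4.265e-21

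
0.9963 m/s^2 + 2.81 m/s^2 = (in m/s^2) 3.806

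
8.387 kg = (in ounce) 295.8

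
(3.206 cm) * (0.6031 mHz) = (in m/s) 1.934e-05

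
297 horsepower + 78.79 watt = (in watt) 2.216e+05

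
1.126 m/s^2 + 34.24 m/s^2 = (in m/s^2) 35.37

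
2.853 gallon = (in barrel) 0.06793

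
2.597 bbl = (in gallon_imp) 90.82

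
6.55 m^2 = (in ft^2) 70.5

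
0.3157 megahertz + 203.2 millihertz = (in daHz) 3.157e+04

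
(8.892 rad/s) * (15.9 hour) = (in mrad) 5.09e+08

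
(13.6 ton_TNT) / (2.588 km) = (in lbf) 4.943e+06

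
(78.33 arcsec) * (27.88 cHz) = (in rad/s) 0.0001059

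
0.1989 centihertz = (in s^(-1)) 0.001989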